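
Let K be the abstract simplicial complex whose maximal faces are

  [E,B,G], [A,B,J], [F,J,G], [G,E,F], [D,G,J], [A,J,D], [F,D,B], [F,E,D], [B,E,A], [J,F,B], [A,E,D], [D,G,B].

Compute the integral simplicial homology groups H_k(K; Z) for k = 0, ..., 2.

H_0 ≅ Z,  H_1 ≅ Z_2,  H_2 = 0.

K has 7 vertices, 18 edges, 12 triangles.
rank ∂_0 = 0, rank ∂_1 = 6 ⇒ b_0 = 7 − 0 − 6 = 1; all invariant factors of ∂_1 are 1 so no torsion. So H_0 = Z.
rank ∂_1 = 6, rank ∂_2 = 12 ⇒ b_1 = 18 − 6 − 12 = 0; ∂_2 has invariant factor(s) [2] giving torsion. So H_1 = Z_2.
rank ∂_2 = 12, rank ∂_3 = 0 ⇒ b_2 = 12 − 12 − 0 = 0. So H_2 = 0.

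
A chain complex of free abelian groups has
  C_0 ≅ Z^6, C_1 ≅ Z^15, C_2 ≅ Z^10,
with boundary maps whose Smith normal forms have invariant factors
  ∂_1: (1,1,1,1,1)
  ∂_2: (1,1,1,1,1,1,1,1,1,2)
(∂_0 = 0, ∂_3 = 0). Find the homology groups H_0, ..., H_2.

H_0: b_0 = 6 − 0 − 5 = 1; torsion from ∂_1 factors > 1: none. So H_0 ≅ Z.
H_1: b_1 = 15 − 5 − 10 = 0; torsion from ∂_2 factors > 1: [2]. So H_1 ≅ Z/2Z.
H_2: b_2 = 10 − 10 − 0 = 0; torsion from ∂_3 factors > 1: none. So H_2 ≅ 0.

H_0 ≅ Z,  H_1 ≅ Z/2Z,  H_2 = 0.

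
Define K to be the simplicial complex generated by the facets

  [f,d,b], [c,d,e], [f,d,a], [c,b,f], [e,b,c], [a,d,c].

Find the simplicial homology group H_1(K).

We work with the vertex ordering a < b < c < d < e < f. The simplices of K, each written with vertices in increasing order, are:

  0-simplices (6): a, b, c, d, e, f
  1-simplices (12): ac, ad, af, bc, bd, be, bf, cd, ce, cf, de, df
  2-simplices (6): acd, adf, bce, bcf, bdf, cde

giving chain groups C_0 ≅ Z^6, C_1 ≅ Z^12, C_2 ≅ Z^6.

∂_1: C_1 → C_0 maps an edge to its endpoints' difference, ∂[p,q] = q − p.
As a 6×12 matrix over Z this has rank 5, with invariant factors (1,1,1,1,1).

Boundary ∂_2: C_2 → C_1 maps a triangle to the signed sum of its edges. For instance
  ∂cde = de − ce + cd,
  ∂bcf = cf − bf + bc.
The 12×6 boundary matrix has rank 6 and Smith normal form diag(1,1,1,1,1,1).

From H_k ≅ ker(∂_k) / im(∂_{k+1}) we obtain:

  H_1: rank ker ∂_1 − rank ∂_2 = (12 − 5) − 6 = 1, and the invariant factors of ∂_2 are all 1, so H_1 = Z.

H_1 ≅ Z.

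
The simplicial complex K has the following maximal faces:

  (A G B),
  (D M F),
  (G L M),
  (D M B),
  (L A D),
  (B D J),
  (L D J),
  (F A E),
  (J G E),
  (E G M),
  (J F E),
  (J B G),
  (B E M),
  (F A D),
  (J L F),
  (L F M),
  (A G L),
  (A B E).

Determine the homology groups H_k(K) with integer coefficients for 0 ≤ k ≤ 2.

H_0 = Z,  H_1 = Z ⊕ Z/2Z,  H_2 = 0.

Take the total order A < B < D < E < F < G < J < L < M on the vertex set. Then K (dimension 2) consists of the simplices:

  0-simplices (9): A, B, D, E, F, G, J, L, M
  1-simplices (27): AB, AD, AE, AF, AG, AL, BD, BE, BG, BJ, BM, DF, DJ, DL, DM, EF, EG, EJ, EM, FJ, FL, FM, GJ, GL, GM, JL, LM
  2-simplices (18): ABE, ABG, ADF, ADL, AEF, AGL, BDJ, BDM, BEM, BGJ, DFM, DJL, EFJ, EGJ, EGM, FJL, FLM, GLM

giving chain groups C_0 ≅ Z^9, C_1 ≅ Z^27, C_2 ≅ Z^18.

∂_1: C_1 → C_0 maps an edge to its endpoints' difference, ∂[p,q] = q − p.
As a 9×27 matrix over Z this has rank 8, with invariant factors (1,1,1,1,1,1,1,1).

∂_2: C_2 → C_1 sends each 2-simplex [p,q,r] to [q,r] − [p,r] + [p,q]. For instance
  ∂EGJ = GJ − EJ + EG,
  ∂BGJ = GJ − BJ + BG.
The resulting 27×18 matrix has rank 18, and its Smith normal form has invariant factors (1,1,1,1,1,1,1,1,1,1,1,1,1,1,1,1,1,2).

From H_k ≅ ker(∂_k) / im(∂_{k+1}) we obtain:

  H_0: rank C_0 − rank ∂_1 = 9 − 8 = 1, and the invariant factors of ∂_1 are all 1, so H_0 ≅ Z.
  H_1: rank ker ∂_1 − rank ∂_2 = (27 − 8) − 18 = 1, and ∂_2 has invariant factor 2 > 1, so H_1 ≅ Z ⊕ Z/2Z.
  H_2: rank ker ∂_2 − rank ∂_3 = (18 − 18) − 0 = 0, and there is no ∂_3, so H_2 ≅ 0.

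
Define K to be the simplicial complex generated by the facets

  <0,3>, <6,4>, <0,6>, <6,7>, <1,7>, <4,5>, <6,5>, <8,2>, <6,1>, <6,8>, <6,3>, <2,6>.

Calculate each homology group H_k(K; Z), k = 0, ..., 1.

Fix the vertex order 0 < 1 < 2 < 3 < 4 < 5 < 6 < 7 < 8 and write every simplex with vertices in increasing order. Then dim K = 1 and the simplices of K are:

  0-simplices (9): [0], [1], [2], [3], [4], [5], [6], [7], [8]
  1-simplices (12): [0,3], [0,6], [1,6], [1,7], [2,6], [2,8], [3,6], [4,5], [4,6], [5,6], [6,7], [6,8]

giving chain groups C_0 ≅ Z^9, C_1 ≅ Z^12.

Boundary ∂_1: C_1 → C_0 sends each edge [p,q] (with p < q) to q − p.
The resulting 9×12 matrix has rank 8, and its Smith normal form has invariant factors (1,1,1,1,1,1,1,1).

Now H_k = ker ∂_k / im ∂_{k+1}, so:

  H_0: rank C_0 − rank ∂_1 = 9 − 8 = 1, and the invariant factors of ∂_1 are all 1, so H_0 = Z.
  H_1: rank ker ∂_1 − rank ∂_2 = (12 − 8) − 0 = 4, and there is no ∂_2, so H_1 = Z^4.

As a check, the Euler characteristic is 9 − 12 = -3, which agrees with 1 − 4 = -3.

H_0 ≅ Z,  H_1 ≅ Z^4.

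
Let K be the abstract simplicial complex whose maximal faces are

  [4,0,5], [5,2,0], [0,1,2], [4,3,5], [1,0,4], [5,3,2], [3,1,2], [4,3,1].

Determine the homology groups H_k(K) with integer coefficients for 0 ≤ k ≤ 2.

H_0 = Z,  H_1 = 0,  H_2 = Z.

K has 6 vertices, 12 edges, 8 triangles.
rank ∂_0 = 0, rank ∂_1 = 5 ⇒ b_0 = 6 − 0 − 5 = 1; all invariant factors of ∂_1 are 1 so no torsion. So H_0 = Z.
rank ∂_1 = 5, rank ∂_2 = 7 ⇒ b_1 = 12 − 5 − 7 = 0; all invariant factors of ∂_2 are 1 so no torsion. So H_1 = 0.
rank ∂_2 = 7, rank ∂_3 = 0 ⇒ b_2 = 8 − 7 − 0 = 1. So H_2 = Z.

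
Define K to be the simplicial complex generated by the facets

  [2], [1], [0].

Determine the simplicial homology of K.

H_0 ≅ Z^3.

Order the vertices as 0 < 1 < 2. Listing each simplex with vertices in this order, K has dimension 0 with simplices:

  0-simplices (3): [0], [1], [2]

so the chain groups are C_0 ≅ Z^3.

Reading off H_k = ker ∂_k / im ∂_{k+1}:

  H_0: rank C_0 − rank ∂_1 = 3 − 0 = 3, and there is no ∂_1, so H_0 ≅ Z^3.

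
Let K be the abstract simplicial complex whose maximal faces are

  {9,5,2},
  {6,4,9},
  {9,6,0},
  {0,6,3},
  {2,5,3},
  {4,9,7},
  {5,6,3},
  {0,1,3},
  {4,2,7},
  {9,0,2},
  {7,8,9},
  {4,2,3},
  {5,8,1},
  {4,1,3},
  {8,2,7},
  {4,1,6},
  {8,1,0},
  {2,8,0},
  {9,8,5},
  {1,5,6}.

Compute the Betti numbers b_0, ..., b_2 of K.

Take the total order 0 < 1 < 2 < 3 < 4 < 5 < 6 < 7 < 8 < 9 on the vertex set. Then K (dimension 2) consists of the simplices:

  0-simplices (10): [0], [1], [2], [3], [4], [5], [6], [7], [8], [9]
  1-simplices (30): (30 of them)
  2-simplices (20): (20 of them)

Hence C_0 ≅ Z^10, C_1 ≅ Z^30, C_2 ≅ Z^20.

∂_1: C_1 → C_0 is given by ∂[p,q] = [q] − [p].
As a 10×30 matrix over Z this has rank 9, with invariant factors (1,1,1,1,1,1,1,1,1).

The boundary map ∂_2: C_2 → C_1 maps a triangle to the signed sum of its edges. For instance
  ∂[7,8,9] = [8,9] − [7,9] + [7,8],
  ∂[1,5,6] = [5,6] − [1,6] + [1,5].
The 30×20 boundary matrix has rank 20 and Smith normal form diag(1,1,1,1,1,1,1,1,1,1,1,1,1,1,1,1,1,1,1,2).

Computing H_k = (kernel of ∂_k) / (image of ∂_{k+1}):

  H_0: rank C_0 − rank ∂_1 = 10 − 9 = 1, and the invariant factors of ∂_1 are all 1, so H_0 ≅ Z.
  H_1: rank ker ∂_1 − rank ∂_2 = (30 − 9) − 20 = 1, and ∂_2 has invariant factor 2 > 1, so H_1 ≅ Z ⊕ Z/2.
  H_2: rank ker ∂_2 − rank ∂_3 = (20 − 20) − 0 = 0, and there is no ∂_3, so H_2 ≅ 0.

(K is a triangulation of the Klein bottle.)

Hence the Betti numbers are b_0 = 1, b_1 = 1, b_2 = 0.

b_0 = 1, b_1 = 1, b_2 = 0.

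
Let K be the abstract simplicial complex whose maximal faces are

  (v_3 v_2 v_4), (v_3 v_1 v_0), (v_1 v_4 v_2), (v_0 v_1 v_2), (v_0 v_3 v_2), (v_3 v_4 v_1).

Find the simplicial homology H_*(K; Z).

We work with the vertex ordering v_0 < v_1 < v_2 < v_3 < v_4. The simplices of K, each written with vertices in increasing order, are:

  0-simplices (5): [v_0], [v_1], [v_2], [v_3], [v_4]
  1-simplices (9): [v_0,v_1], [v_0,v_2], [v_0,v_3], [v_1,v_2], [v_1,v_3], [v_1,v_4], [v_2,v_3], [v_2,v_4], [v_3,v_4]
  2-simplices (6): [v_0,v_1,v_2], [v_0,v_1,v_3], [v_0,v_2,v_3], [v_1,v_2,v_4], [v_1,v_3,v_4], [v_2,v_3,v_4]

so the chain groups are C_0 ≅ Z^5, C_1 ≅ Z^9, C_2 ≅ Z^6.

∂_1: C_1 → C_0 sends each edge [p,q] (with p < q) to q − p. For instance
  ∂[v_2,v_3] = [v_3] − [v_2].
The resulting 5×9 matrix has rank 4, and its Smith normal form has invariant factors (1,1,1,1).

Boundary ∂_2: C_2 → C_1 sends each 2-simplex [p,q,r] to [q,r] − [p,r] + [p,q]. For instance
  ∂[v_0,v_1,v_2] = [v_1,v_2] − [v_0,v_2] + [v_0,v_1],
  ∂[v_1,v_2,v_4] = [v_2,v_4] − [v_1,v_4] + [v_1,v_2].
The 9×6 boundary matrix has rank 5 and Smith normal form diag(1,1,1,1,1).

Computing H_k = (kernel of ∂_k) / (image of ∂_{k+1}):

  H_0: rank C_0 − rank ∂_1 = 5 − 4 = 1, and the invariant factors of ∂_1 are all 1, so H_0 ≅ Z.
  H_1: rank ker ∂_1 − rank ∂_2 = (9 − 4) − 5 = 0, and the invariant factors of ∂_2 are all 1, so H_1 ≅ 0.
  H_2: rank ker ∂_2 − rank ∂_3 = (6 − 5) − 0 = 1, and there is no ∂_3, so H_2 ≅ Z.

H_0 = Z,  H_1 = 0,  H_2 = Z.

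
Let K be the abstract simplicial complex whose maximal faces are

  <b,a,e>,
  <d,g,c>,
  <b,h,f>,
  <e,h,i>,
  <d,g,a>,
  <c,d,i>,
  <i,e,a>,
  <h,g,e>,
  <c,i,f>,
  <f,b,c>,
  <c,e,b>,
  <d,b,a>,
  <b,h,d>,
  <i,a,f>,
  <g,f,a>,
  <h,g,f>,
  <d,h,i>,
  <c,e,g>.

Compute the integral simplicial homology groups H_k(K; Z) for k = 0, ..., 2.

Take the total order a < b < c < d < e < f < g < h < i on the vertex set. Then K (dimension 2) consists of the simplices:

  0-simplices (9): a, b, c, d, e, f, g, h, i
  1-simplices (27): ab, ad, ae, af, ag, ai, bc, bd, be, bf, bh, cd, ce, cf, cg, ci, dg, dh, di, eg, eh, ei, fg, fh, fi, gh, hi
  2-simplices (18): abd, abe, adg, aei, afg, afi, bce, bcf, bdh, bfh, cdg, cdi, ceg, cfi, dhi, egh, ehi, fgh

so the chain groups are C_0 ≅ Z^9, C_1 ≅ Z^27, C_2 ≅ Z^18.

Boundary ∂_1: C_1 → C_0 sends each edge [p,q] (with p < q) to q − p.
The resulting 9×27 matrix has rank 8, and its Smith normal form has invariant factors (1,1,1,1,1,1,1,1).

∂_2: C_2 → C_1 maps a triangle to the signed sum of its edges. For instance
  ∂ceg = eg − cg + ce,
  ∂abd = bd − ad + ab.
As a 27×18 matrix over Z this has rank 17, with invariant factors (1,1,1,1,1,1,1,1,1,1,1,1,1,1,1,1,1).

Computing H_k = (kernel of ∂_k) / (image of ∂_{k+1}):

  H_0: rank C_0 − rank ∂_1 = 9 − 8 = 1, and the invariant factors of ∂_1 are all 1, so H_0 = Z.
  H_1: rank ker ∂_1 − rank ∂_2 = (27 − 8) − 17 = 2, and the invariant factors of ∂_2 are all 1, so H_1 = Z^2.
  H_2: rank ker ∂_2 − rank ∂_3 = (18 − 17) − 0 = 1, and there is no ∂_3, so H_2 = Z.

As a check, the Euler characteristic is 9 − 27 + 18 = 0, which agrees with 1 − 2 + 1 = 0.

H_0 = Z,  H_1 = Z^2,  H_2 = Z.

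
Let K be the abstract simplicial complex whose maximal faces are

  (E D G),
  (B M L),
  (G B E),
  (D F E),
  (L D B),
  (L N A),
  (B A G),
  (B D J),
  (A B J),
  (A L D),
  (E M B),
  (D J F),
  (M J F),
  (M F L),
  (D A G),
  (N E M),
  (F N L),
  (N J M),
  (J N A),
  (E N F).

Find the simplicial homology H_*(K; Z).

Fix the vertex order A < B < D < E < F < G < J < L < M < N and write every simplex with vertices in increasing order. Then dim K = 2 and the simplices of K are:

  0-simplices (10): A, B, D, E, F, G, J, L, M, N
  1-simplices (30): AB, AD, AG, AJ, AL, AN, BD, BE, BG, BJ, BL, BM, DE, DF, DG, DJ, DL, EF, EG, EM, EN, FJ, FL, FM, FN, JM, JN, LM, LN, MN
  2-simplices (20): ABG, ABJ, ADG, ADL, AJN, ALN, BDJ, BDL, BEG, BEM, BLM, DEF, DEG, DFJ, EFN, EMN, FJM, FLM, FLN, JMN

giving chain groups C_0 ≅ Z^10, C_1 ≅ Z^30, C_2 ≅ Z^20.

The boundary map ∂_1: C_1 → C_0 is given by ∂[p,q] = [q] − [p]. For instance
  ∂BL = L − B.
As a 10×30 matrix over Z this has rank 9, with invariant factors (1,1,1,1,1,1,1,1,1).

∂_2: C_2 → C_1 maps a triangle to the signed sum of its edges. For instance
  ∂BDJ = DJ − BJ + BD,
  ∂DEF = EF − DF + DE.
This gives a 30×20 integer matrix of rank 20; reducing to Smith normal form yields diagonal entries (1,1,1,1,1,1,1,1,1,1,1,1,1,1,1,1,1,1,1,2).

Now H_k = ker ∂_k / im ∂_{k+1}, so:

  H_0: rank C_0 − rank ∂_1 = 10 − 9 = 1, and the invariant factors of ∂_1 are all 1, so H_0 ≅ Z.
  H_1: rank ker ∂_1 − rank ∂_2 = (30 − 9) − 20 = 1, and ∂_2 has invariant factor 2 > 1, so H_1 ≅ Z × Z/2.
  H_2: rank ker ∂_2 − rank ∂_3 = (20 − 20) − 0 = 0, and there is no ∂_3, so H_2 ≅ 0.

As a check, the Euler characteristic is 10 − 30 + 20 = 0, which agrees with 1 − 1 + 0 = 0.

H_0 ≅ Z,  H_1 ≅ Z × Z/2,  H_2 = 0.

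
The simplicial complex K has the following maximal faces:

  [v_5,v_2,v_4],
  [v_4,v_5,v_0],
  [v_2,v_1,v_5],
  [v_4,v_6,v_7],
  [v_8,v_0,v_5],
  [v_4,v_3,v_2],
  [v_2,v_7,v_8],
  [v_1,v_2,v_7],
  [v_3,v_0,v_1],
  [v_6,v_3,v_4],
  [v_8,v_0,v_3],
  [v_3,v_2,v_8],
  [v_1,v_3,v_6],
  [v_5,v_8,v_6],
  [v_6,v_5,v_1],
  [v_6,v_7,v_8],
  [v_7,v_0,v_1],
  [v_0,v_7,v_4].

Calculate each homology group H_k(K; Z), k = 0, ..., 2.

H_0 ≅ Z,  H_1 ≅ Z^2,  H_2 ≅ Z.

Order the vertices as v_0 < v_1 < v_2 < v_3 < v_4 < v_5 < v_6 < v_7 < v_8. Listing each simplex with vertices in this order, K has dimension 2 with simplices:

  0-simplices (9): [v_0], [v_1], [v_2], [v_3], [v_4], [v_5], [v_6], [v_7], [v_8]
  1-simplices (27): (27 of them)
  2-simplices (18): (18 of them)

Hence C_0 ≅ Z^9, C_1 ≅ Z^27, C_2 ≅ Z^18.

The boundary map ∂_1: C_1 → C_0 is given by ∂[p,q] = [q] − [p]. For instance
  ∂[v_1,v_6] = [v_6] − [v_1].
The resulting 9×27 matrix has rank 8, and its Smith normal form has invariant factors (1,1,1,1,1,1,1,1).

The boundary map ∂_2: C_2 → C_1 maps a triangle to the signed sum of its edges. For instance
  ∂[v_3,v_4,v_6] = [v_4,v_6] − [v_3,v_6] + [v_3,v_4],
  ∂[v_6,v_7,v_8] = [v_7,v_8] − [v_6,v_8] + [v_6,v_7].
This gives a 27×18 integer matrix of rank 17; reducing to Smith normal form yields diagonal entries (1,1,1,1,1,1,1,1,1,1,1,1,1,1,1,1,1).

Now H_k = ker ∂_k / im ∂_{k+1}, so:

  H_0: rank C_0 − rank ∂_1 = 9 − 8 = 1, and the invariant factors of ∂_1 are all 1, so H_0 = Z.
  H_1: rank ker ∂_1 − rank ∂_2 = (27 − 8) − 17 = 2, and the invariant factors of ∂_2 are all 1, so H_1 = Z^2.
  H_2: rank ker ∂_2 − rank ∂_3 = (18 − 17) − 0 = 1, and there is no ∂_3, so H_2 = Z.

(K is a triangulation of the torus T^2.)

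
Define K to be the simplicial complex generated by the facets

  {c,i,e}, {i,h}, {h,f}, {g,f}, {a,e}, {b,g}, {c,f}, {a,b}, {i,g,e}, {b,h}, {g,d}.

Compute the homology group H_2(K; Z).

H_2 = 0.

Take the total order a < b < c < d < e < f < g < h < i on the vertex set. Then K (dimension 2) consists of the simplices:

  0-simplices (9): a, b, c, d, e, f, g, h, i
  1-simplices (14): ab, ae, bg, bh, ce, cf, ci, dg, eg, ei, fg, fh, gi, hi
  2-simplices (2): cei, egi

so the chain groups are C_0 ≅ Z^9, C_1 ≅ Z^14, C_2 ≅ Z^2.

Boundary ∂_1: C_1 → C_0 sends each edge [p,q] (with p < q) to q − p. For instance
  ∂ci = i − c.
The resulting 9×14 matrix has rank 8, and its Smith normal form has invariant factors (1,1,1,1,1,1,1,1).

The boundary map ∂_2: C_2 → C_1 acts by ∂[p,q,r] = [q,r] − [p,r] + [p,q]. For instance
  ∂cei = ei − ci + ce,
  ∂egi = gi − ei + eg.
This gives a 14×2 integer matrix of rank 2; reducing to Smith normal form yields diagonal entries (1,1).

Now H_k = ker ∂_k / im ∂_{k+1}, so:

  H_2: rank ker ∂_2 − rank ∂_3 = (2 − 2) − 0 = 0, and there is no ∂_3, so H_2 ≅ 0.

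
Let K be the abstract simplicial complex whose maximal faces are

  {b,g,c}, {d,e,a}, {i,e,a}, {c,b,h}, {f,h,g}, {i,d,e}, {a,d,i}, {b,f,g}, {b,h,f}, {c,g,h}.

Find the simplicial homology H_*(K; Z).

We work with the vertex ordering a < b < c < d < e < f < g < h < i. The simplices of K, each written with vertices in increasing order, are:

  0-simplices (9): a, b, c, d, e, f, g, h, i
  1-simplices (15): ad, ae, ai, bc, bf, bg, bh, cg, ch, de, di, ei, fg, fh, gh
  2-simplices (10): ade, adi, aei, bcg, bch, bfg, bfh, cgh, dei, fgh

giving chain groups C_0 ≅ Z^9, C_1 ≅ Z^15, C_2 ≅ Z^10.

∂_1: C_1 → C_0 is given by ∂[p,q] = [q] − [p].
The resulting 9×15 matrix has rank 7, and its Smith normal form has invariant factors (1,1,1,1,1,1,1).

The boundary map ∂_2: C_2 → C_1 sends each 2-simplex [p,q,r] to [q,r] − [p,r] + [p,q]. For instance
  ∂bfg = fg − bg + bf,
  ∂dei = ei − di + de.
As a 15×10 matrix over Z this has rank 8, with invariant factors (1,1,1,1,1,1,1,1).

Computing H_k = (kernel of ∂_k) / (image of ∂_{k+1}):

  H_0: rank C_0 − rank ∂_1 = 9 − 7 = 2, and the invariant factors of ∂_1 are all 1, so H_0 ≅ Z^2.
  H_1: rank ker ∂_1 − rank ∂_2 = (15 − 7) − 8 = 0, and the invariant factors of ∂_2 are all 1, so H_1 ≅ 0.
  H_2: rank ker ∂_2 − rank ∂_3 = (10 − 8) − 0 = 2, and there is no ∂_3, so H_2 ≅ Z^2.

(K is a triangulation of the disjoint union of the 2-sphere S^2 and the 2-sphere S^2.)

H_0 ≅ Z^2,  H_1 = 0,  H_2 ≅ Z^2.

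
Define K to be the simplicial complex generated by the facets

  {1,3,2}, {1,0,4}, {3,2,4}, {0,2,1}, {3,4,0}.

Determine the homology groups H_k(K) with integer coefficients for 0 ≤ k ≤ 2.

H_0 = Z,  H_1 = Z,  H_2 = 0.

K has 5 vertices, 10 edges, 5 triangles.
rank ∂_0 = 0, rank ∂_1 = 4 ⇒ b_0 = 5 − 0 − 4 = 1; all invariant factors of ∂_1 are 1 so no torsion. So H_0 ≅ Z.
rank ∂_1 = 4, rank ∂_2 = 5 ⇒ b_1 = 10 − 4 − 5 = 1; all invariant factors of ∂_2 are 1 so no torsion. So H_1 ≅ Z.
rank ∂_2 = 5, rank ∂_3 = 0 ⇒ b_2 = 5 − 5 − 0 = 0. So H_2 ≅ 0.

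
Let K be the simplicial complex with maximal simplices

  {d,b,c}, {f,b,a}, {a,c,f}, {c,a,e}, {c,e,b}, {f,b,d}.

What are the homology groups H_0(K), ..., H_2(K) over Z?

H_0 = Z,  H_1 = Z,  H_2 = 0.

We work with the vertex ordering a < b < c < d < e < f. The simplices of K, each written with vertices in increasing order, are:

  0-simplices (6): a, b, c, d, e, f
  1-simplices (12): ab, ac, ae, af, bc, bd, be, bf, cd, ce, cf, df
  2-simplices (6): abf, ace, acf, bcd, bce, bdf

so the chain groups are C_0 ≅ Z^6, C_1 ≅ Z^12, C_2 ≅ Z^6.

The boundary map ∂_1: C_1 → C_0 maps an edge to its endpoints' difference, ∂[p,q] = q − p.
The 6×12 boundary matrix has rank 5 and Smith normal form diag(1,1,1,1,1).

∂_2: C_2 → C_1 maps a triangle to the signed sum of its edges. For instance
  ∂bce = ce − be + bc,
  ∂acf = cf − af + ac.
The resulting 12×6 matrix has rank 6, and its Smith normal form has invariant factors (1,1,1,1,1,1).

From H_k ≅ ker(∂_k) / im(∂_{k+1}) we obtain:

  H_0: rank C_0 − rank ∂_1 = 6 − 5 = 1, and the invariant factors of ∂_1 are all 1, so H_0 ≅ Z.
  H_1: rank ker ∂_1 − rank ∂_2 = (12 − 5) − 6 = 1, and the invariant factors of ∂_2 are all 1, so H_1 ≅ Z.
  H_2: rank ker ∂_2 − rank ∂_3 = (6 − 6) − 0 = 0, and there is no ∂_3, so H_2 ≅ 0.

(K is a triangulation of the cylinder S^1 x I.)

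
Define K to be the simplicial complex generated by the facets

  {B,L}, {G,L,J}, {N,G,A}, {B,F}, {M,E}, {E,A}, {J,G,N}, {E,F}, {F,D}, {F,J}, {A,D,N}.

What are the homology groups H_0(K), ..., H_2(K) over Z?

We work with the vertex ordering A < B < D < E < F < G < J < L < M < N. The simplices of K, each written with vertices in increasing order, are:

  0-simplices (10): A, B, D, E, F, G, J, L, M, N
  1-simplices (16): AD, AE, AG, AN, BF, BL, DF, DN, EF, EM, FJ, GJ, GL, GN, JL, JN
  2-simplices (4): ADN, AGN, GJL, GJN

Hence C_0 ≅ Z^10, C_1 ≅ Z^16, C_2 ≅ Z^4.

The boundary map ∂_1: C_1 → C_0 is given by ∂[p,q] = [q] − [p]. For instance
  ∂DF = F − D.
The 10×16 boundary matrix has rank 9 and Smith normal form diag(1,1,1,1,1,1,1,1,1).

The boundary map ∂_2: C_2 → C_1 maps a triangle to the signed sum of its edges. For instance
  ∂GJN = JN − GN + GJ,
  ∂ADN = DN − AN + AD.
This gives a 16×4 integer matrix of rank 4; reducing to Smith normal form yields diagonal entries (1,1,1,1).

From H_k ≅ ker(∂_k) / im(∂_{k+1}) we obtain:

  H_0: rank C_0 − rank ∂_1 = 10 − 9 = 1, and the invariant factors of ∂_1 are all 1, so H_0 ≅ Z.
  H_1: rank ker ∂_1 − rank ∂_2 = (16 − 9) − 4 = 3, and the invariant factors of ∂_2 are all 1, so H_1 ≅ Z^3.
  H_2: rank ker ∂_2 − rank ∂_3 = (4 − 4) − 0 = 0, and there is no ∂_3, so H_2 ≅ 0.

As a check, the Euler characteristic is 10 − 16 + 4 = -2, which agrees with 1 − 3 + 0 = -2.

H_0 = Z,  H_1 = Z^3,  H_2 = 0.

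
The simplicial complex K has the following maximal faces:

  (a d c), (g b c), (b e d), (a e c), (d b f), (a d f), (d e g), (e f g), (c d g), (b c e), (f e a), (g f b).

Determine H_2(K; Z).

We work with the vertex ordering a < b < c < d < e < f < g. The simplices of K, each written with vertices in increasing order, are:

  0-simplices (7): a, b, c, d, e, f, g
  1-simplices (18): ac, ad, ae, af, bc, bd, be, bf, bg, cd, ce, cg, de, df, dg, ef, eg, fg
  2-simplices (12): acd, ace, adf, aef, bce, bcg, bde, bdf, bfg, cdg, deg, efg

Hence C_0 ≅ Z^7, C_1 ≅ Z^18, C_2 ≅ Z^12.

∂_1: C_1 → C_0 is given by ∂[p,q] = [q] − [p].
As a 7×18 matrix over Z this has rank 6, with invariant factors (1,1,1,1,1,1).

The boundary map ∂_2: C_2 → C_1 sends each 2-simplex [p,q,r] to [q,r] − [p,r] + [p,q]. For instance
  ∂adf = df − af + ad,
  ∂bde = de − be + bd.
The resulting 18×12 matrix has rank 12, and its Smith normal form has invariant factors (1,1,1,1,1,1,1,1,1,1,1,2).

Reading off H_k = ker ∂_k / im ∂_{k+1}:

  H_2: rank ker ∂_2 − rank ∂_3 = (12 − 12) − 0 = 0, and there is no ∂_3, so H_2 = 0.

H_2 = 0.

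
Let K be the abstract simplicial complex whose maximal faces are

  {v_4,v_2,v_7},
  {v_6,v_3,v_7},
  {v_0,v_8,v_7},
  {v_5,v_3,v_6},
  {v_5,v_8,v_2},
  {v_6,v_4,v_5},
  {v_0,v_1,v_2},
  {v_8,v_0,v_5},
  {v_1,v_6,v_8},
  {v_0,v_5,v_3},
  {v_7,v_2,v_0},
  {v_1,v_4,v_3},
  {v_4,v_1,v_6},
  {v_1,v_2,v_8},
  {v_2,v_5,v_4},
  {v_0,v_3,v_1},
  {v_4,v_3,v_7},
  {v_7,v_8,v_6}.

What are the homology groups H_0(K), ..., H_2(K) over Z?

We work with the vertex ordering v_0 < v_1 < v_2 < v_3 < v_4 < v_5 < v_6 < v_7 < v_8. The simplices of K, each written with vertices in increasing order, are:

  0-simplices (9): [v_0], [v_1], [v_2], [v_3], [v_4], [v_5], [v_6], [v_7], [v_8]
  1-simplices (27): (27 of them)
  2-simplices (18): (18 of them)

so the chain groups are C_0 ≅ Z^9, C_1 ≅ Z^27, C_2 ≅ Z^18.

Boundary ∂_1: C_1 → C_0 maps an edge to its endpoints' difference, ∂[p,q] = q − p. For instance
  ∂[v_2,v_8] = [v_8] − [v_2].
The resulting 9×27 matrix has rank 8, and its Smith normal form has invariant factors (1,1,1,1,1,1,1,1).

The boundary map ∂_2: C_2 → C_1 maps a triangle to the signed sum of its edges. For instance
  ∂[v_4,v_5,v_6] = [v_5,v_6] − [v_4,v_6] + [v_4,v_5],
  ∂[v_1,v_4,v_6] = [v_4,v_6] − [v_1,v_6] + [v_1,v_4].
As a 27×18 matrix over Z this has rank 18, with invariant factors (1,1,1,1,1,1,1,1,1,1,1,1,1,1,1,1,1,2).

From H_k ≅ ker(∂_k) / im(∂_{k+1}) we obtain:

  H_0: rank C_0 − rank ∂_1 = 9 − 8 = 1, and the invariant factors of ∂_1 are all 1, so H_0 = Z.
  H_1: rank ker ∂_1 − rank ∂_2 = (27 − 8) − 18 = 1, and ∂_2 has invariant factor 2 > 1, so H_1 = Z ⊕ Z/2Z.
  H_2: rank ker ∂_2 − rank ∂_3 = (18 − 18) − 0 = 0, and there is no ∂_3, so H_2 = 0.

(K is a triangulation of the Klein bottle.)

H_0 = Z,  H_1 = Z ⊕ Z/2Z,  H_2 = 0.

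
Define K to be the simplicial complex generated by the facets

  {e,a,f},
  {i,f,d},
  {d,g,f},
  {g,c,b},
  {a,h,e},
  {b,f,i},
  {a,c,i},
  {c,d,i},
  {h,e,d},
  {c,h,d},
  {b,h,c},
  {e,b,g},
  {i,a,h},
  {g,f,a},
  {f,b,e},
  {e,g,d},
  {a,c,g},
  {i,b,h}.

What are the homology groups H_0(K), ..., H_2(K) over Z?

We work with the vertex ordering a < b < c < d < e < f < g < h < i. The simplices of K, each written with vertices in increasing order, are:

  0-simplices (9): a, b, c, d, e, f, g, h, i
  1-simplices (27): ac, ae, af, ag, ah, ai, bc, be, bf, bg, bh, bi, cd, cg, ch, ci, de, df, dg, dh, di, ef, eg, eh, fg, fi, hi
  2-simplices (18): acg, aci, aef, aeh, afg, ahi, bcg, bch, bef, beg, bfi, bhi, cdh, cdi, deg, deh, dfg, dfi

giving chain groups C_0 ≅ Z^9, C_1 ≅ Z^27, C_2 ≅ Z^18.

Boundary ∂_1: C_1 → C_0 sends each edge [p,q] (with p < q) to q − p. For instance
  ∂eg = g − e.
As a 9×27 matrix over Z this has rank 8, with invariant factors (1,1,1,1,1,1,1,1).

Boundary ∂_2: C_2 → C_1 sends each 2-simplex [p,q,r] to [q,r] − [p,r] + [p,q]. For instance
  ∂bhi = hi − bi + bh,
  ∂afg = fg − ag + af.
The resulting 27×18 matrix has rank 18, and its Smith normal form has invariant factors (1,1,1,1,1,1,1,1,1,1,1,1,1,1,1,1,1,2).

From H_k ≅ ker(∂_k) / im(∂_{k+1}) we obtain:

  H_0: rank C_0 − rank ∂_1 = 9 − 8 = 1, and the invariant factors of ∂_1 are all 1, so H_0 = Z.
  H_1: rank ker ∂_1 − rank ∂_2 = (27 − 8) − 18 = 1, and ∂_2 has invariant factor 2 > 1, so H_1 = Z ⊕ Z/2.
  H_2: rank ker ∂_2 − rank ∂_3 = (18 − 18) − 0 = 0, and there is no ∂_3, so H_2 = 0.

H_0 ≅ Z,  H_1 ≅ Z ⊕ Z/2,  H_2 = 0.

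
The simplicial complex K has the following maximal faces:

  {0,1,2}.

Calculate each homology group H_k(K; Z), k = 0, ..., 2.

We work with the vertex ordering 0 < 1 < 2. The simplices of K, each written with vertices in increasing order, are:

  0-simplices (3): [0], [1], [2]
  1-simplices (3): [0,1], [0,2], [1,2]
  2-simplices (1): [0,1,2]

Hence C_0 ≅ Z^3, C_1 ≅ Z^3, C_2 ≅ Z^1.

Boundary ∂_1: C_1 → C_0 sends each edge [p,q] (with p < q) to q − p. For instance
  ∂[1,2] = [2] − [1].
The 3×3 boundary matrix has rank 2 and Smith normal form diag(1,1).

The boundary map ∂_2: C_2 → C_1 acts by ∂[p,q,r] = [q,r] − [p,r] + [p,q]. For instance
  ∂[0,1,2] = [1,2] − [0,2] + [0,1].
The 3×1 boundary matrix has rank 1 and Smith normal form diag(1).

Now H_k = ker ∂_k / im ∂_{k+1}, so:

  H_0: rank C_0 − rank ∂_1 = 3 − 2 = 1, and the invariant factors of ∂_1 are all 1, so H_0 = Z.
  H_1: rank ker ∂_1 − rank ∂_2 = (3 − 2) − 1 = 0, and the invariant factors of ∂_2 are all 1, so H_1 = 0.
  H_2: rank ker ∂_2 − rank ∂_3 = (1 − 1) − 0 = 0, and there is no ∂_3, so H_2 = 0.

As a check, the Euler characteristic is 3 − 3 + 1 = 1, which agrees with 1 − 0 + 0 = 1.

H_0 ≅ Z,  H_1 = 0,  H_2 = 0.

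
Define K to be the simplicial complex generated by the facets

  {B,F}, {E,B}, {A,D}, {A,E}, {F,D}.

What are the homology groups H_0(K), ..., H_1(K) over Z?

H_0 = Z,  H_1 = Z.

K has 5 vertices, 5 edges.
rank ∂_0 = 0, rank ∂_1 = 4 ⇒ b_0 = 5 − 0 − 4 = 1; all invariant factors of ∂_1 are 1 so no torsion. So H_0 ≅ Z.
rank ∂_1 = 4, rank ∂_2 = 0 ⇒ b_1 = 5 − 4 − 0 = 1. So H_1 ≅ Z.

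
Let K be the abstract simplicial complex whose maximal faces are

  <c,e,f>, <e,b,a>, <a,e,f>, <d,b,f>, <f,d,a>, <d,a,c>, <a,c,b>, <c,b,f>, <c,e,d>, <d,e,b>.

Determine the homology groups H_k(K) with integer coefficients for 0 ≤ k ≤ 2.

H_0 ≅ Z,  H_1 ≅ Z/2,  H_2 = 0.

Take the total order a < b < c < d < e < f on the vertex set. Then K (dimension 2) consists of the simplices:

  0-simplices (6): a, b, c, d, e, f
  1-simplices (15): ab, ac, ad, ae, af, bc, bd, be, bf, cd, ce, cf, de, df, ef
  2-simplices (10): abc, abe, acd, adf, aef, bcf, bde, bdf, cde, cef

giving chain groups C_0 ≅ Z^6, C_1 ≅ Z^15, C_2 ≅ Z^10.

The boundary map ∂_1: C_1 → C_0 sends each edge [p,q] (with p < q) to q − p. For instance
  ∂ac = c − a.
As a 6×15 matrix over Z this has rank 5, with invariant factors (1,1,1,1,1).

Boundary ∂_2: C_2 → C_1 acts by ∂[p,q,r] = [q,r] − [p,r] + [p,q]. For instance
  ∂abe = be − ae + ab,
  ∂bdf = df − bf + bd.
As a 15×10 matrix over Z this has rank 10, with invariant factors (1,1,1,1,1,1,1,1,1,2).

Reading off H_k = ker ∂_k / im ∂_{k+1}:

  H_0: rank C_0 − rank ∂_1 = 6 − 5 = 1, and the invariant factors of ∂_1 are all 1, so H_0 ≅ Z.
  H_1: rank ker ∂_1 − rank ∂_2 = (15 − 5) − 10 = 0, and ∂_2 has invariant factor 2 > 1, so H_1 ≅ Z/2.
  H_2: rank ker ∂_2 − rank ∂_3 = (10 − 10) − 0 = 0, and there is no ∂_3, so H_2 ≅ 0.

As a check, the Euler characteristic is 6 − 15 + 10 = 1, which agrees with 1 − 0 + 0 = 1.
(K is a triangulation of the real projective plane RP^2.)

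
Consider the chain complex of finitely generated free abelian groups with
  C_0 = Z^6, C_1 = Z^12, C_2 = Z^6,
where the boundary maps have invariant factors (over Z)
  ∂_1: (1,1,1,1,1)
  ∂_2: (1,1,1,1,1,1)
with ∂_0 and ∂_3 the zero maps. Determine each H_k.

H_0 ≅ Z,  H_1 ≅ Z,  H_2 = 0.

H_0: b_0 = 6 − 0 − 5 = 1; torsion from ∂_1 factors > 1: none. So H_0 ≅ Z.
H_1: b_1 = 12 − 5 − 6 = 1; torsion from ∂_2 factors > 1: none. So H_1 ≅ Z.
H_2: b_2 = 6 − 6 − 0 = 0; torsion from ∂_3 factors > 1: none. So H_2 ≅ 0.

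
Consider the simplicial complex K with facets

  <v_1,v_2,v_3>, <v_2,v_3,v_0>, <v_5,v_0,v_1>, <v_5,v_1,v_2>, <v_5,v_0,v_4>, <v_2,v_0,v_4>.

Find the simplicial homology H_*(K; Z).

Order the vertices as v_0 < v_1 < v_2 < v_3 < v_4 < v_5. Listing each simplex with vertices in this order, K has dimension 2 with simplices:

  0-simplices (6): [v_0], [v_1], [v_2], [v_3], [v_4], [v_5]
  1-simplices (12): [v_0,v_1], [v_0,v_2], [v_0,v_3], [v_0,v_4], [v_0,v_5], [v_1,v_2], [v_1,v_3], [v_1,v_5], [v_2,v_3], [v_2,v_4], [v_2,v_5], [v_4,v_5]
  2-simplices (6): [v_0,v_1,v_5], [v_0,v_2,v_3], [v_0,v_2,v_4], [v_0,v_4,v_5], [v_1,v_2,v_3], [v_1,v_2,v_5]

so the chain groups are C_0 ≅ Z^6, C_1 ≅ Z^12, C_2 ≅ Z^6.

The boundary map ∂_1: C_1 → C_0 maps an edge to its endpoints' difference, ∂[p,q] = q − p. For instance
  ∂[v_1,v_5] = [v_5] − [v_1].
This gives a 6×12 integer matrix of rank 5; reducing to Smith normal form yields diagonal entries (1,1,1,1,1).

Boundary ∂_2: C_2 → C_1 sends each 2-simplex [p,q,r] to [q,r] − [p,r] + [p,q]. For instance
  ∂[v_0,v_2,v_3] = [v_2,v_3] − [v_0,v_3] + [v_0,v_2],
  ∂[v_0,v_4,v_5] = [v_4,v_5] − [v_0,v_5] + [v_0,v_4].
The 12×6 boundary matrix has rank 6 and Smith normal form diag(1,1,1,1,1,1).

Now H_k = ker ∂_k / im ∂_{k+1}, so:

  H_0: rank C_0 − rank ∂_1 = 6 − 5 = 1, and the invariant factors of ∂_1 are all 1, so H_0 ≅ Z.
  H_1: rank ker ∂_1 − rank ∂_2 = (12 − 5) − 6 = 1, and the invariant factors of ∂_2 are all 1, so H_1 ≅ Z.
  H_2: rank ker ∂_2 − rank ∂_3 = (6 − 6) − 0 = 0, and there is no ∂_3, so H_2 ≅ 0.

As a check, the Euler characteristic is 6 − 12 + 6 = 0, which agrees with 1 − 1 + 0 = 0.

H_0 ≅ Z,  H_1 ≅ Z,  H_2 = 0.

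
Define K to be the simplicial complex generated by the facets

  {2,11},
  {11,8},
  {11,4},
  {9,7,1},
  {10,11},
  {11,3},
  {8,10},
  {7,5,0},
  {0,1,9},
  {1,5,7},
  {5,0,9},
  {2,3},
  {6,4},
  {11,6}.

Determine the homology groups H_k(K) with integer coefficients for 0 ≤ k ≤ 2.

H_0 = Z^2,  H_1 = Z^4,  H_2 = 0.

Fix the vertex order 0 < 1 < 2 < 3 < 4 < 5 < 6 < 7 < 8 < 9 < 10 < 11 and write every simplex with vertices in increasing order. Then dim K = 2 and the simplices of K are:

  0-simplices (12): [0], [1], [2], [3], [4], [5], [6], [7], [8], [9], [10], [11]
  1-simplices (19): [0,1], [0,5], [0,7], [0,9], [1,5], [1,7], [1,9], [2,3], [2,11], [3,11], [4,6], [4,11], [5,7], [5,9], [6,11], [7,9], [8,10], [8,11], [10,11]
  2-simplices (5): [0,1,9], [0,5,7], [0,5,9], [1,5,7], [1,7,9]

so the chain groups are C_0 ≅ Z^12, C_1 ≅ Z^19, C_2 ≅ Z^5.

Boundary ∂_1: C_1 → C_0 maps an edge to its endpoints' difference, ∂[p,q] = q − p.
The resulting 12×19 matrix has rank 10, and its Smith normal form has invariant factors (1,1,1,1,1,1,1,1,1,1).

∂_2: C_2 → C_1 sends each 2-simplex [p,q,r] to [q,r] − [p,r] + [p,q]. For instance
  ∂[1,5,7] = [5,7] − [1,7] + [1,5],
  ∂[0,1,9] = [1,9] − [0,9] + [0,1].
The 19×5 boundary matrix has rank 5 and Smith normal form diag(1,1,1,1,1).

Computing H_k = (kernel of ∂_k) / (image of ∂_{k+1}):

  H_0: rank C_0 − rank ∂_1 = 12 − 10 = 2, and the invariant factors of ∂_1 are all 1, so H_0 ≅ Z^2.
  H_1: rank ker ∂_1 − rank ∂_2 = (19 − 10) − 5 = 4, and the invariant factors of ∂_2 are all 1, so H_1 ≅ Z^4.
  H_2: rank ker ∂_2 − rank ∂_3 = (5 − 5) − 0 = 0, and there is no ∂_3, so H_2 ≅ 0.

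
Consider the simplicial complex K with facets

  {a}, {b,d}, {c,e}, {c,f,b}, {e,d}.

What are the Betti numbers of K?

Take the total order a < b < c < d < e < f on the vertex set. Then K (dimension 2) consists of the simplices:

  0-simplices (6): a, b, c, d, e, f
  1-simplices (6): bc, bd, bf, ce, cf, de
  2-simplices (1): bcf

so the chain groups are C_0 ≅ Z^6, C_1 ≅ Z^6, C_2 ≅ Z^1.

The boundary map ∂_1: C_1 → C_0 is given by ∂[p,q] = [q] − [p]. For instance
  ∂bc = c − b.
As a 6×6 matrix over Z this has rank 4, with invariant factors (1,1,1,1).

The boundary map ∂_2: C_2 → C_1 maps a triangle to the signed sum of its edges. For instance
  ∂bcf = cf − bf + bc.
The 6×1 boundary matrix has rank 1 and Smith normal form diag(1).

Now H_k = ker ∂_k / im ∂_{k+1}, so:

  H_0: rank C_0 − rank ∂_1 = 6 − 4 = 2, and the invariant factors of ∂_1 are all 1, so H_0 = Z^2.
  H_1: rank ker ∂_1 − rank ∂_2 = (6 − 4) − 1 = 1, and the invariant factors of ∂_2 are all 1, so H_1 = Z.
  H_2: rank ker ∂_2 − rank ∂_3 = (1 − 1) − 0 = 0, and there is no ∂_3, so H_2 = 0.

Hence the Betti numbers are b_0 = 2, b_1 = 1, b_2 = 0.

b_0 = 2, b_1 = 1, b_2 = 0.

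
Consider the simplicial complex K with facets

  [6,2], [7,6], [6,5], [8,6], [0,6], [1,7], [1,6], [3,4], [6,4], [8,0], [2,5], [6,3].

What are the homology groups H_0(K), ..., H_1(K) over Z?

We work with the vertex ordering 0 < 1 < 2 < 3 < 4 < 5 < 6 < 7 < 8. The simplices of K, each written with vertices in increasing order, are:

  0-simplices (9): [0], [1], [2], [3], [4], [5], [6], [7], [8]
  1-simplices (12): [0,6], [0,8], [1,6], [1,7], [2,5], [2,6], [3,4], [3,6], [4,6], [5,6], [6,7], [6,8]

Hence C_0 ≅ Z^9, C_1 ≅ Z^12.

The boundary map ∂_1: C_1 → C_0 maps an edge to its endpoints' difference, ∂[p,q] = q − p. For instance
  ∂[2,5] = [5] − [2].
As a 9×12 matrix over Z this has rank 8, with invariant factors (1,1,1,1,1,1,1,1).

Computing H_k = (kernel of ∂_k) / (image of ∂_{k+1}):

  H_0: rank C_0 − rank ∂_1 = 9 − 8 = 1, and the invariant factors of ∂_1 are all 1, so H_0 = Z.
  H_1: rank ker ∂_1 − rank ∂_2 = (12 − 8) − 0 = 4, and there is no ∂_2, so H_1 = Z^4.

H_0 = Z,  H_1 = Z^4.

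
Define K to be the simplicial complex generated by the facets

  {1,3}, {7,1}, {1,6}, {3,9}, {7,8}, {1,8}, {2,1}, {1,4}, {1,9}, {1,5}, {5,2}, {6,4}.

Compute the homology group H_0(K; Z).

H_0 = Z.

Take the total order 1 < 2 < 3 < 4 < 5 < 6 < 7 < 8 < 9 on the vertex set. Then K (dimension 1) consists of the simplices:

  0-simplices (9): [1], [2], [3], [4], [5], [6], [7], [8], [9]
  1-simplices (12): [1,2], [1,3], [1,4], [1,5], [1,6], [1,7], [1,8], [1,9], [2,5], [3,9], [4,6], [7,8]

giving chain groups C_0 ≅ Z^9, C_1 ≅ Z^12.

Boundary ∂_1: C_1 → C_0 maps an edge to its endpoints' difference, ∂[p,q] = q − p.
The resulting 9×12 matrix has rank 8, and its Smith normal form has invariant factors (1,1,1,1,1,1,1,1).

Now H_k = ker ∂_k / im ∂_{k+1}, so:

  H_0: rank C_0 − rank ∂_1 = 9 − 8 = 1, and the invariant factors of ∂_1 are all 1, so H_0 ≅ Z.

(K is a triangulation of a wedge of 4 circles.)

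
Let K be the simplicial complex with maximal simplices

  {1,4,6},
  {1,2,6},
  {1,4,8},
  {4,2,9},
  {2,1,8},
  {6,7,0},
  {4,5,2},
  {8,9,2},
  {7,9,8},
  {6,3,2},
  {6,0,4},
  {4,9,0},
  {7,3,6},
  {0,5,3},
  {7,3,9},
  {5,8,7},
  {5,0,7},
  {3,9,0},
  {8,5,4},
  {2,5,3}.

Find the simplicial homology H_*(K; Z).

Fix the vertex order 0 < 1 < 2 < 3 < 4 < 5 < 6 < 7 < 8 < 9 and write every simplex with vertices in increasing order. Then dim K = 2 and the simplices of K are:

  0-simplices (10): [0], [1], [2], [3], [4], [5], [6], [7], [8], [9]
  1-simplices (30): (30 of them)
  2-simplices (20): (20 of them)

Hence C_0 ≅ Z^10, C_1 ≅ Z^30, C_2 ≅ Z^20.

The boundary map ∂_1: C_1 → C_0 is given by ∂[p,q] = [q] − [p].
This gives a 10×30 integer matrix of rank 9; reducing to Smith normal form yields diagonal entries (1,1,1,1,1,1,1,1,1).

∂_2: C_2 → C_1 sends each 2-simplex [p,q,r] to [q,r] − [p,r] + [p,q]. For instance
  ∂[2,8,9] = [8,9] − [2,9] + [2,8],
  ∂[1,2,6] = [2,6] − [1,6] + [1,2].
This gives a 30×20 integer matrix of rank 20; reducing to Smith normal form yields diagonal entries (1,1,1,1,1,1,1,1,1,1,1,1,1,1,1,1,1,1,1,2).

Now H_k = ker ∂_k / im ∂_{k+1}, so:

  H_0: rank C_0 − rank ∂_1 = 10 − 9 = 1, and the invariant factors of ∂_1 are all 1, so H_0 ≅ Z.
  H_1: rank ker ∂_1 − rank ∂_2 = (30 − 9) − 20 = 1, and ∂_2 has invariant factor 2 > 1, so H_1 ≅ Z × Z/2.
  H_2: rank ker ∂_2 − rank ∂_3 = (20 − 20) − 0 = 0, and there is no ∂_3, so H_2 ≅ 0.

As a check, the Euler characteristic is 10 − 30 + 20 = 0, which agrees with 1 − 1 + 0 = 0.

H_0 = Z,  H_1 = Z × Z/2,  H_2 = 0.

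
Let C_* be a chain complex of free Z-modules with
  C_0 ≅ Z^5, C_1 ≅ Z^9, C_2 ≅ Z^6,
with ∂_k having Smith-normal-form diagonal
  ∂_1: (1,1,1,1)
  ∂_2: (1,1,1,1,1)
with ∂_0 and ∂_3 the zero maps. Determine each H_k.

H_0: b_0 = 5 − 0 − 4 = 1; torsion from ∂_1 factors > 1: none. So H_0 = Z.
H_1: b_1 = 9 − 4 − 5 = 0; torsion from ∂_2 factors > 1: none. So H_1 = 0.
H_2: b_2 = 6 − 5 − 0 = 1; torsion from ∂_3 factors > 1: none. So H_2 = Z.

H_0 = Z,  H_1 = 0,  H_2 = Z.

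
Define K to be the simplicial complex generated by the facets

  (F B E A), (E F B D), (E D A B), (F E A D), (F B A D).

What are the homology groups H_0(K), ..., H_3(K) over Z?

Order the vertices as A < B < D < E < F. Listing each simplex with vertices in this order, K has dimension 3 with simplices:

  0-simplices (5): A, B, D, E, F
  1-simplices (10): AB, AD, AE, AF, BD, BE, BF, DE, DF, EF
  2-simplices (10): ABD, ABE, ABF, ADE, ADF, AEF, BDE, BDF, BEF, DEF
  3-simplices (5): ABDE, ABDF, ABEF, ADEF, BDEF

Hence C_0 ≅ Z^5, C_1 ≅ Z^10, C_2 ≅ Z^10, C_3 ≅ Z^5.

∂_1: C_1 → C_0 is given by ∂[p,q] = [q] − [p]. For instance
  ∂BD = D − B.
The 5×10 boundary matrix has rank 4 and Smith normal form diag(1,1,1,1).

Boundary ∂_2: C_2 → C_1 maps a triangle to the signed sum of its edges. For instance
  ∂ABF = BF − AF + AB,
  ∂BDE = DE − BE + BD.
The 10×10 boundary matrix has rank 6 and Smith normal form diag(1,1,1,1,1,1).

∂_3: C_3 → C_2 sends each 3-simplex σ to the alternating sum Σ_i (−1)^i (σ with its i-th vertex removed). For instance
  ∂ABDE = BDE − ADE + ABE − ABD,
  ∂ABDF = BDF − ADF + ABF − ABD.
The 10×5 boundary matrix has rank 4 and Smith normal form diag(1,1,1,1).

Computing H_k = (kernel of ∂_k) / (image of ∂_{k+1}):

  H_0: rank C_0 − rank ∂_1 = 5 − 4 = 1, and the invariant factors of ∂_1 are all 1, so H_0 ≅ Z.
  H_1: rank ker ∂_1 − rank ∂_2 = (10 − 4) − 6 = 0, and the invariant factors of ∂_2 are all 1, so H_1 ≅ 0.
  H_2: rank ker ∂_2 − rank ∂_3 = (10 − 6) − 4 = 0, and the invariant factors of ∂_3 are all 1, so H_2 ≅ 0.
  H_3: rank ker ∂_3 − rank ∂_4 = (5 − 4) − 0 = 1, and there is no ∂_4, so H_3 ≅ Z.

H_0 = Z,  H_1 = 0,  H_2 = 0,  H_3 = Z.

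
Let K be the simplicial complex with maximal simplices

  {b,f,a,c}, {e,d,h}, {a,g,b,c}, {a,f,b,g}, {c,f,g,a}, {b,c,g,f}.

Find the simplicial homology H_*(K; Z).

We work with the vertex ordering a < b < c < d < e < f < g < h. The simplices of K, each written with vertices in increasing order, are:

  0-simplices (8): a, b, c, d, e, f, g, h
  1-simplices (13): ab, ac, af, ag, bc, bf, bg, cf, cg, de, dh, eh, fg
  2-simplices (11): abc, abf, abg, acf, acg, afg, bcf, bcg, bfg, cfg, deh
  3-simplices (5): abcf, abcg, abfg, acfg, bcfg

Hence C_0 ≅ Z^8, C_1 ≅ Z^13, C_2 ≅ Z^11, C_3 ≅ Z^5.

∂_1: C_1 → C_0 maps an edge to its endpoints' difference, ∂[p,q] = q − p. For instance
  ∂eh = h − e.
As a 8×13 matrix over Z this has rank 6, with invariant factors (1,1,1,1,1,1).

The boundary map ∂_2: C_2 → C_1 maps a triangle to the signed sum of its edges. For instance
  ∂bcf = cf − bf + bc,
  ∂acf = cf − af + ac.
As a 13×11 matrix over Z this has rank 7, with invariant factors (1,1,1,1,1,1,1).

Boundary ∂_3: C_3 → C_2 sends each 3-simplex σ to the alternating sum Σ_i (−1)^i (σ with its i-th vertex removed). For instance
  ∂abcf = bcf − acf + abf − abc,
  ∂acfg = cfg − afg + acg − acf.
This gives a 11×5 integer matrix of rank 4; reducing to Smith normal form yields diagonal entries (1,1,1,1).

Now H_k = ker ∂_k / im ∂_{k+1}, so:

  H_0: rank C_0 − rank ∂_1 = 8 − 6 = 2, and the invariant factors of ∂_1 are all 1, so H_0 ≅ Z^2.
  H_1: rank ker ∂_1 − rank ∂_2 = (13 − 6) − 7 = 0, and the invariant factors of ∂_2 are all 1, so H_1 ≅ 0.
  H_2: rank ker ∂_2 − rank ∂_3 = (11 − 7) − 4 = 0, and the invariant factors of ∂_3 are all 1, so H_2 ≅ 0.
  H_3: rank ker ∂_3 − rank ∂_4 = (5 − 4) − 0 = 1, and there is no ∂_4, so H_3 ≅ Z.

As a check, the Euler characteristic is 8 − 13 + 11 − 5 = 1, which agrees with 2 − 0 + 0 − 1 = 1.
(K is a triangulation of the disjoint union of the 2-simplex and the 3-sphere S^3.)

H_0 = Z^2,  H_1 = 0,  H_2 = 0,  H_3 = Z.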